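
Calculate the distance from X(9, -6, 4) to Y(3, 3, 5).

d = √[(x₂-x₁)² + (y₂-y₁)² + (z₂-z₁)²]
  = √[(-6)² + 9² + 1²]
  = √[36 + 81 + 1]
  = √118
  ≈ 10.86

10.86


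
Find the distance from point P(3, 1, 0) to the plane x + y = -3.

distance = |a·x₀ + b·y₀ + c·z₀ - d| / √(a² + b² + c²)
  = |1·3 + 1·1 + 0·0 - (-3)| / √(1² + 1² + 0²)
  = |3 + 1 + 0 + 3| / √(1 + 1 + 0)
  = |7| / √2
  = 7 / 1.414
  ≈ 4.95

4.95


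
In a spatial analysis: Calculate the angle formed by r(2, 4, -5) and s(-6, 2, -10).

r·s = 2·(-6) + 4·2 + (-5)·(-10) = -12 + 8 + 50 = 46
|r| = √(2² + 4² + (-5)²) = √45 ≈ 6.708
|s| = √((-6)² + 2² + (-10)²) = √140 ≈ 11.83
cos θ = (r·s)/(|r||s|) = 46/(6.708·11.83) ≈ 0.5795
θ = arccos(0.5795) ≈ 54.58°

54.58°


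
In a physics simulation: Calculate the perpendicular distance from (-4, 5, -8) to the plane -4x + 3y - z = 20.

distance = |a·x₀ + b·y₀ + c·z₀ - d| / √(a² + b² + c²)
  = |(-4)·(-4) + 3·5 + (-1)·(-8) - 20| / √((-4)² + 3² + (-1)²)
  = |16 + 15 + 8 - 20| / √(16 + 9 + 1)
  = |19| / √26
  = 19 / 5.099
  ≈ 3.726

3.726


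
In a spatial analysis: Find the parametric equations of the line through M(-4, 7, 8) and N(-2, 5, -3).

Direction vector d = N - M = (-2 + 4, 5 - 7, -3 - 8) = (2, -2, -11)
Parametric form r = M + t·d:
x = -4 + 2t, y = 7 - 2t, z = 8 - 11t

x = -4 + 2t, y = 7 - 2t, z = 8 - 11t


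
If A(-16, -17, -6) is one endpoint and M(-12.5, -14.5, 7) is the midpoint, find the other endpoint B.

B = 2M - A
  = (2·(-12.5) - (-16), 2·(-14.5) - (-17), 2·7 - (-6))
  = (-25 + 16, -29 + 17, 14 + 6)
  = (-9, -12, 20)

(-9, -12, 20)


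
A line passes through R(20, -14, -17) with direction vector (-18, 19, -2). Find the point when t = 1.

P(t) = R + t·d
  = (20 + (-18)·1, -14 + 19·1, -17 + (-2)·1)
  = (20 - 18, -14 + 19, -17 - 2)
  = (2, 5, -19)

(2, 5, -19)


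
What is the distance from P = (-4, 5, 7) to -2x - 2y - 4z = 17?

distance = |a·x₀ + b·y₀ + c·z₀ - d| / √(a² + b² + c²)
  = |(-2)·(-4) + (-2)·5 + (-4)·7 - 17| / √((-2)² + (-2)² + (-4)²)
  = |8 - 10 - 28 - 17| / √(4 + 4 + 16)
  = |-47| / √24
  = 47 / 4.899
  ≈ 9.594

9.594


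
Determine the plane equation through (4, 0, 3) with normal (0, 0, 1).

The plane through P with normal n = (a, b, c) satisfies n·(r - P) = 0,
i.e. ax + by + cz = a·x₀ + b·y₀ + c·z₀.
d = 0·4 + 0·0 + 1·3
  = 0 + 0 + 3
  = 3
Equation: z = 3

z = 3


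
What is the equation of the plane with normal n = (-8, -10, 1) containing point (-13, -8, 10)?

The plane through P with normal n = (a, b, c) satisfies n·(r - P) = 0,
i.e. ax + by + cz = a·x₀ + b·y₀ + c·z₀.
d = (-8)·(-13) + (-10)·(-8) + 1·10
  = 104 + 80 + 10
  = 194
Equation: -8x - 10y + z = 194

-8x - 10y + z = 194


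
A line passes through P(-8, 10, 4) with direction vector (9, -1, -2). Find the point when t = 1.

P(t) = P + t·d
  = (-8 + 9·1, 10 + (-1)·1, 4 + (-2)·1)
  = (-8 + 9, 10 - 1, 4 - 2)
  = (1, 9, 2)

(1, 9, 2)


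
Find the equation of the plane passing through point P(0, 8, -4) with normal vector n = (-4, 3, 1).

The plane through P with normal n = (a, b, c) satisfies n·(r - P) = 0,
i.e. ax + by + cz = a·x₀ + b·y₀ + c·z₀.
d = (-4)·0 + 3·8 + 1·(-4)
  = 0 + 24 - 4
  = 20
Equation: -4x + 3y + z = 20

-4x + 3y + z = 20


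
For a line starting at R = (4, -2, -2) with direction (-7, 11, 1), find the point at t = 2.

P(t) = R + t·d
  = (4 + (-7)·2, -2 + 11·2, -2 + 1·2)
  = (4 - 14, -2 + 22, -2 + 2)
  = (-10, 20, 0)

(-10, 20, 0)


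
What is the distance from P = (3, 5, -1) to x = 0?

distance = |a·x₀ + b·y₀ + c·z₀ - d| / √(a² + b² + c²)
  = |1·3 + 0·5 + 0·(-1) - 0| / √(1² + 0² + 0²)
  = |3 + 0 + 0 + 0| / √(1 + 0 + 0)
  = |3| / √1
  = 3 / 1
  ≈ 3

3


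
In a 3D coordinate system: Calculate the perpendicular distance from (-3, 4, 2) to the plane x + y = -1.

distance = |a·x₀ + b·y₀ + c·z₀ - d| / √(a² + b² + c²)
  = |1·(-3) + 1·4 + 0·2 - (-1)| / √(1² + 1² + 0²)
  = |-3 + 4 + 0 + 1| / √(1 + 1 + 0)
  = |2| / √2
  = 2 / 1.414
  ≈ 1.414

1.414


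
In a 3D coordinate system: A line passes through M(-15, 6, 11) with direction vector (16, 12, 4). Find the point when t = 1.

P(t) = M + t·d
  = (-15 + 16·1, 6 + 12·1, 11 + 4·1)
  = (-15 + 16, 6 + 12, 11 + 4)
  = (1, 18, 15)

(1, 18, 15)


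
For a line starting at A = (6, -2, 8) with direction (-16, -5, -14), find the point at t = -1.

P(t) = A + t·d
  = (6 + (-16)·(-1), -2 + (-5)·(-1), 8 + (-14)·(-1))
  = (6 + 16, -2 + 5, 8 + 14)
  = (22, 3, 22)

(22, 3, 22)


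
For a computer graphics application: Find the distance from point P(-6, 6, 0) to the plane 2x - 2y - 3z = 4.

distance = |a·x₀ + b·y₀ + c·z₀ - d| / √(a² + b² + c²)
  = |2·(-6) + (-2)·6 + (-3)·0 - 4| / √(2² + (-2)² + (-3)²)
  = |-12 - 12 + 0 - 4| / √(4 + 4 + 9)
  = |-28| / √17
  = 28 / 4.123
  ≈ 6.791

6.791


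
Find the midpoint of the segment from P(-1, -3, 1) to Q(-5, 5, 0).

M = ((x₁+x₂)/2, (y₁+y₂)/2, (z₁+z₂)/2)
  = ((-1 - 5)/2, (-3 + 5)/2, (1 + 0)/2)
  = (-6/2, 2/2, 1/2)
  = (-3, 1, 0.5)

(-3, 1, 0.5)


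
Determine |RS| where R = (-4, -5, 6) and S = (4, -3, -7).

d = √[(x₂-x₁)² + (y₂-y₁)² + (z₂-z₁)²]
  = √[8² + 2² + (-13)²]
  = √[64 + 4 + 169]
  = √237
  ≈ 15.39

15.39


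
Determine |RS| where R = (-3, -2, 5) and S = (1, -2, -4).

d = √[(x₂-x₁)² + (y₂-y₁)² + (z₂-z₁)²]
  = √[4² + 0² + (-9)²]
  = √[16 + 0 + 81]
  = √97
  ≈ 9.849

9.849


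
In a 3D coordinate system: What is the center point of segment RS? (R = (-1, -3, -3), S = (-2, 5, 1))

M = ((x₁+x₂)/2, (y₁+y₂)/2, (z₁+z₂)/2)
  = ((-1 - 2)/2, (-3 + 5)/2, (-3 + 1)/2)
  = (-3/2, 2/2, -2/2)
  = (-1.5, 1, -1)

(-1.5, 1, -1)


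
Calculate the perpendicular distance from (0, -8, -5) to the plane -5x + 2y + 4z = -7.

distance = |a·x₀ + b·y₀ + c·z₀ - d| / √(a² + b² + c²)
  = |(-5)·0 + 2·(-8) + 4·(-5) - (-7)| / √((-5)² + 2² + 4²)
  = |0 - 16 - 20 + 7| / √(25 + 4 + 16)
  = |-29| / √45
  = 29 / 6.708
  ≈ 4.323

4.323


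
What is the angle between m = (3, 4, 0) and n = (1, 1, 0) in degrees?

m·n = 3·1 + 4·1 + 0·0 = 3 + 4 + 0 = 7
|m| = √(3² + 4² + 0²) = √25 ≈ 5
|n| = √(1² + 1² + 0²) = √2 ≈ 1.414
cos θ = (m·n)/(|m||n|) = 7/(5·1.414) ≈ 0.9899
θ = arccos(0.9899) ≈ 8.13°

8.13°


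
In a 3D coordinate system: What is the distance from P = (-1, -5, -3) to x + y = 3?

distance = |a·x₀ + b·y₀ + c·z₀ - d| / √(a² + b² + c²)
  = |1·(-1) + 1·(-5) + 0·(-3) - 3| / √(1² + 1² + 0²)
  = |-1 - 5 + 0 - 3| / √(1 + 1 + 0)
  = |-9| / √2
  = 9 / 1.414
  ≈ 6.364

6.364


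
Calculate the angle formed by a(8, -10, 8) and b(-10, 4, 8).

a·b = 8·(-10) + (-10)·4 + 8·8 = -80 - 40 + 64 = -56
|a| = √(8² + (-10)² + 8²) = √228 ≈ 15.1
|b| = √((-10)² + 4² + 8²) = √180 ≈ 13.42
cos θ = (a·b)/(|a||b|) = -56/(15.1·13.42) ≈ -0.2764
θ = arccos(-0.2764) ≈ 106°

106°


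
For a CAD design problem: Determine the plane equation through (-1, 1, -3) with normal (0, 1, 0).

The plane through P with normal n = (a, b, c) satisfies n·(r - P) = 0,
i.e. ax + by + cz = a·x₀ + b·y₀ + c·z₀.
d = 0·(-1) + 1·1 + 0·(-3)
  = 0 + 1 + 0
  = 1
Equation: y = 1

y = 1


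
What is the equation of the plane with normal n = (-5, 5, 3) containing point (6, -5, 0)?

The plane through P with normal n = (a, b, c) satisfies n·(r - P) = 0,
i.e. ax + by + cz = a·x₀ + b·y₀ + c·z₀.
d = (-5)·6 + 5·(-5) + 3·0
  = -30 - 25 + 0
  = -55
Equation: -5x + 5y + 3z = -55

-5x + 5y + 3z = -55


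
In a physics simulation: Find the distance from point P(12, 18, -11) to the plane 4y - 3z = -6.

distance = |a·x₀ + b·y₀ + c·z₀ - d| / √(a² + b² + c²)
  = |0·12 + 4·18 + (-3)·(-11) - (-6)| / √(0² + 4² + (-3)²)
  = |0 + 72 + 33 + 6| / √(0 + 16 + 9)
  = |111| / √25
  = 111 / 5
  ≈ 22.2

22.2


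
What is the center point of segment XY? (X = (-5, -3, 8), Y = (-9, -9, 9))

M = ((x₁+x₂)/2, (y₁+y₂)/2, (z₁+z₂)/2)
  = ((-5 - 9)/2, (-3 - 9)/2, (8 + 9)/2)
  = (-14/2, -12/2, 17/2)
  = (-7, -6, 8.5)

(-7, -6, 8.5)


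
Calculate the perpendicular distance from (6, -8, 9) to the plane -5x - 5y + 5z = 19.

distance = |a·x₀ + b·y₀ + c·z₀ - d| / √(a² + b² + c²)
  = |(-5)·6 + (-5)·(-8) + 5·9 - 19| / √((-5)² + (-5)² + 5²)
  = |-30 + 40 + 45 - 19| / √(25 + 25 + 25)
  = |36| / √75
  = 36 / 8.66
  ≈ 4.157

4.157


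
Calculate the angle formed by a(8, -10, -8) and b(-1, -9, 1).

a·b = 8·(-1) + (-10)·(-9) + (-8)·1 = -8 + 90 - 8 = 74
|a| = √(8² + (-10)² + (-8)²) = √228 ≈ 15.1
|b| = √((-1)² + (-9)² + 1²) = √83 ≈ 9.11
cos θ = (a·b)/(|a||b|) = 74/(15.1·9.11) ≈ 0.5379
θ = arccos(0.5379) ≈ 57.46°

57.46°


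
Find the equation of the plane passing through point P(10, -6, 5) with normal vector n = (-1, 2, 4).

The plane through P with normal n = (a, b, c) satisfies n·(r - P) = 0,
i.e. ax + by + cz = a·x₀ + b·y₀ + c·z₀.
d = (-1)·10 + 2·(-6) + 4·5
  = -10 - 12 + 20
  = -2
Equation: -x + 2y + 4z = -2

-x + 2y + 4z = -2


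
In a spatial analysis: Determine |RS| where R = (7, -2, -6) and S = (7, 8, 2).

d = √[(x₂-x₁)² + (y₂-y₁)² + (z₂-z₁)²]
  = √[0² + 10² + 8²]
  = √[0 + 100 + 64]
  = √164
  ≈ 12.81

12.81


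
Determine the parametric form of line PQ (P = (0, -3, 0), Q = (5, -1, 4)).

Direction vector d = Q - P = (5 + 0, -1 + 3, 4 + 0) = (5, 2, 4)
Parametric form r = P + t·d:
x = 0 + 5t, y = -3 + 2t, z = 0 + 4t

x = 0 + 5t, y = -3 + 2t, z = 0 + 4t


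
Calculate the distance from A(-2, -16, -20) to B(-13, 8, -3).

d = √[(x₂-x₁)² + (y₂-y₁)² + (z₂-z₁)²]
  = √[(-11)² + 24² + 17²]
  = √[121 + 576 + 289]
  = √986
  ≈ 31.4

31.4


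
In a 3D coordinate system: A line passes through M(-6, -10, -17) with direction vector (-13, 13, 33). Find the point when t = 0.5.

P(t) = M + t·d
  = (-6 + (-13)·0.5, -10 + 13·0.5, -17 + 33·0.5)
  = (-6 - 6.5, -10 + 6.5, -17 + 16.5)
  = (-12.5, -3.5, -0.5)

(-12.5, -3.5, -0.5)


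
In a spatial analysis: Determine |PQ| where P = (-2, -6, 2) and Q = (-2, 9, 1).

d = √[(x₂-x₁)² + (y₂-y₁)² + (z₂-z₁)²]
  = √[0² + 15² + (-1)²]
  = √[0 + 225 + 1]
  = √226
  ≈ 15.03

15.03


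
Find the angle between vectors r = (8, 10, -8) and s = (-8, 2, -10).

r·s = 8·(-8) + 10·2 + (-8)·(-10) = -64 + 20 + 80 = 36
|r| = √(8² + 10² + (-8)²) = √228 ≈ 15.1
|s| = √((-8)² + 2² + (-10)²) = √168 ≈ 12.96
cos θ = (r·s)/(|r||s|) = 36/(15.1·12.96) ≈ 0.1839
θ = arccos(0.1839) ≈ 79.4°

79.4°


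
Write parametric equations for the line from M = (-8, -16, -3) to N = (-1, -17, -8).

Direction vector d = N - M = (-1 + 8, -17 + 16, -8 + 3) = (7, -1, -5)
Parametric form r = M + t·d:
x = -8 + 7t, y = -16 - t, z = -3 - 5t

x = -8 + 7t, y = -16 - t, z = -3 - 5t


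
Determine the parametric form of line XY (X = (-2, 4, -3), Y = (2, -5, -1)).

Direction vector d = Y - X = (2 + 2, -5 - 4, -1 + 3) = (4, -9, 2)
Parametric form r = X + t·d:
x = -2 + 4t, y = 4 - 9t, z = -3 + 2t

x = -2 + 4t, y = 4 - 9t, z = -3 + 2t


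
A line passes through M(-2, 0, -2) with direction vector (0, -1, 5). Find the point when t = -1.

P(t) = M + t·d
  = (-2 + 0·(-1), 0 + (-1)·(-1), -2 + 5·(-1))
  = (-2 + 0, 0 + 1, -2 - 5)
  = (-2, 1, -7)

(-2, 1, -7)


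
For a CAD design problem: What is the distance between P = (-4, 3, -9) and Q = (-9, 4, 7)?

d = √[(x₂-x₁)² + (y₂-y₁)² + (z₂-z₁)²]
  = √[(-5)² + 1² + 16²]
  = √[25 + 1 + 256]
  = √282
  ≈ 16.79

16.79


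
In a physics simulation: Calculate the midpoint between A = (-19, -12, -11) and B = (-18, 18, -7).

M = ((x₁+x₂)/2, (y₁+y₂)/2, (z₁+z₂)/2)
  = ((-19 - 18)/2, (-12 + 18)/2, (-11 - 7)/2)
  = (-37/2, 6/2, -18/2)
  = (-18.5, 3, -9)

(-18.5, 3, -9)


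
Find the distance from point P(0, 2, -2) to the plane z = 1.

distance = |a·x₀ + b·y₀ + c·z₀ - d| / √(a² + b² + c²)
  = |0·0 + 0·2 + 1·(-2) - 1| / √(0² + 0² + 1²)
  = |0 + 0 - 2 - 1| / √(0 + 0 + 1)
  = |-3| / √1
  = 3 / 1
  ≈ 3

3


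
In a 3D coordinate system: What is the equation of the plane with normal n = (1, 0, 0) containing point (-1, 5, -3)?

The plane through P with normal n = (a, b, c) satisfies n·(r - P) = 0,
i.e. ax + by + cz = a·x₀ + b·y₀ + c·z₀.
d = 1·(-1) + 0·5 + 0·(-3)
  = -1 + 0 + 0
  = -1
Equation: x = -1

x = -1


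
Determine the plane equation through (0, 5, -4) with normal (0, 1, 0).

The plane through P with normal n = (a, b, c) satisfies n·(r - P) = 0,
i.e. ax + by + cz = a·x₀ + b·y₀ + c·z₀.
d = 0·0 + 1·5 + 0·(-4)
  = 0 + 5 + 0
  = 5
Equation: y = 5

y = 5


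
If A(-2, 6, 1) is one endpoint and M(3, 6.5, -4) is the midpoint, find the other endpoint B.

B = 2M - A
  = (2·3 - (-2), 2·6.5 - 6, 2·(-4) - 1)
  = (6 + 2, 13 - 6, -8 - 1)
  = (8, 7, -9)

(8, 7, -9)


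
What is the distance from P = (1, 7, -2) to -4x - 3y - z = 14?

distance = |a·x₀ + b·y₀ + c·z₀ - d| / √(a² + b² + c²)
  = |(-4)·1 + (-3)·7 + (-1)·(-2) - 14| / √((-4)² + (-3)² + (-1)²)
  = |-4 - 21 + 2 - 14| / √(16 + 9 + 1)
  = |-37| / √26
  = 37 / 5.099
  ≈ 7.256

7.256


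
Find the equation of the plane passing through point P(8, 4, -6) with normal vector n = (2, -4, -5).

The plane through P with normal n = (a, b, c) satisfies n·(r - P) = 0,
i.e. ax + by + cz = a·x₀ + b·y₀ + c·z₀.
d = 2·8 + (-4)·4 + (-5)·(-6)
  = 16 - 16 + 30
  = 30
Equation: 2x - 4y - 5z = 30

2x - 4y - 5z = 30


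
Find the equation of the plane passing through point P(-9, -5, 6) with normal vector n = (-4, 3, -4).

The plane through P with normal n = (a, b, c) satisfies n·(r - P) = 0,
i.e. ax + by + cz = a·x₀ + b·y₀ + c·z₀.
d = (-4)·(-9) + 3·(-5) + (-4)·6
  = 36 - 15 - 24
  = -3
Equation: -4x + 3y - 4z = -3

-4x + 3y - 4z = -3


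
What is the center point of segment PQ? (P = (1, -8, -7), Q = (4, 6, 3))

M = ((x₁+x₂)/2, (y₁+y₂)/2, (z₁+z₂)/2)
  = ((1 + 4)/2, (-8 + 6)/2, (-7 + 3)/2)
  = (5/2, -2/2, -4/2)
  = (2.5, -1, -2)

(2.5, -1, -2)


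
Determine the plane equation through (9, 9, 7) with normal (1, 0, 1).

The plane through P with normal n = (a, b, c) satisfies n·(r - P) = 0,
i.e. ax + by + cz = a·x₀ + b·y₀ + c·z₀.
d = 1·9 + 0·9 + 1·7
  = 9 + 0 + 7
  = 16
Equation: x + z = 16

x + z = 16


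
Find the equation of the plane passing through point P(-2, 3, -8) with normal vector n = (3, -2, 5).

The plane through P with normal n = (a, b, c) satisfies n·(r - P) = 0,
i.e. ax + by + cz = a·x₀ + b·y₀ + c·z₀.
d = 3·(-2) + (-2)·3 + 5·(-8)
  = -6 - 6 - 40
  = -52
Equation: 3x - 2y + 5z = -52

3x - 2y + 5z = -52


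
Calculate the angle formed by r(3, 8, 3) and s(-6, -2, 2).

r·s = 3·(-6) + 8·(-2) + 3·2 = -18 - 16 + 6 = -28
|r| = √(3² + 8² + 3²) = √82 ≈ 9.055
|s| = √((-6)² + (-2)² + 2²) = √44 ≈ 6.633
cos θ = (r·s)/(|r||s|) = -28/(9.055·6.633) ≈ -0.4661
θ = arccos(-0.4661) ≈ 117.8°

117.8°


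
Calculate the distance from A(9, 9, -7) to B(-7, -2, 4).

d = √[(x₂-x₁)² + (y₂-y₁)² + (z₂-z₁)²]
  = √[(-16)² + (-11)² + 11²]
  = √[256 + 121 + 121]
  = √498
  ≈ 22.32

22.32


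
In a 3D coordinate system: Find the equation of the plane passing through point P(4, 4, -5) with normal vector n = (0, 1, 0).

The plane through P with normal n = (a, b, c) satisfies n·(r - P) = 0,
i.e. ax + by + cz = a·x₀ + b·y₀ + c·z₀.
d = 0·4 + 1·4 + 0·(-5)
  = 0 + 4 + 0
  = 4
Equation: y = 4

y = 4


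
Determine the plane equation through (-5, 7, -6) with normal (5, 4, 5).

The plane through P with normal n = (a, b, c) satisfies n·(r - P) = 0,
i.e. ax + by + cz = a·x₀ + b·y₀ + c·z₀.
d = 5·(-5) + 4·7 + 5·(-6)
  = -25 + 28 - 30
  = -27
Equation: 5x + 4y + 5z = -27

5x + 4y + 5z = -27


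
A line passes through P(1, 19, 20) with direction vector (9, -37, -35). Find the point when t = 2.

P(t) = P + t·d
  = (1 + 9·2, 19 + (-37)·2, 20 + (-35)·2)
  = (1 + 18, 19 - 74, 20 - 70)
  = (19, -55, -50)

(19, -55, -50)


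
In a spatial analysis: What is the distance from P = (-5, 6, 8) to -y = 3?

distance = |a·x₀ + b·y₀ + c·z₀ - d| / √(a² + b² + c²)
  = |0·(-5) + (-1)·6 + 0·8 - 3| / √(0² + (-1)² + 0²)
  = |0 - 6 + 0 - 3| / √(0 + 1 + 0)
  = |-9| / √1
  = 9 / 1
  ≈ 9

9


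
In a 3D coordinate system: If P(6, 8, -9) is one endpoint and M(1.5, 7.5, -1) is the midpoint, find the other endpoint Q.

Q = 2M - P
  = (2·1.5 - 6, 2·7.5 - 8, 2·(-1) - (-9))
  = (3 - 6, 15 - 8, -2 + 9)
  = (-3, 7, 7)

(-3, 7, 7)


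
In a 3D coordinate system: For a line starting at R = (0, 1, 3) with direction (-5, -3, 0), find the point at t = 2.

P(t) = R + t·d
  = (0 + (-5)·2, 1 + (-3)·2, 3 + 0·2)
  = (0 - 10, 1 - 6, 3 + 0)
  = (-10, -5, 3)

(-10, -5, 3)


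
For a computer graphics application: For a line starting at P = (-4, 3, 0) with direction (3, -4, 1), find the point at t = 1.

P(t) = P + t·d
  = (-4 + 3·1, 3 + (-4)·1, 0 + 1·1)
  = (-4 + 3, 3 - 4, 0 + 1)
  = (-1, -1, 1)

(-1, -1, 1)


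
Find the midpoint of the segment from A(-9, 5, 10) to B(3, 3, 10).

M = ((x₁+x₂)/2, (y₁+y₂)/2, (z₁+z₂)/2)
  = ((-9 + 3)/2, (5 + 3)/2, (10 + 10)/2)
  = (-6/2, 8/2, 20/2)
  = (-3, 4, 10)

(-3, 4, 10)


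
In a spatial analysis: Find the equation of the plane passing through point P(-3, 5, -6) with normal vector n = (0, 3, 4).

The plane through P with normal n = (a, b, c) satisfies n·(r - P) = 0,
i.e. ax + by + cz = a·x₀ + b·y₀ + c·z₀.
d = 0·(-3) + 3·5 + 4·(-6)
  = 0 + 15 - 24
  = -9
Equation: 3y + 4z = -9

3y + 4z = -9


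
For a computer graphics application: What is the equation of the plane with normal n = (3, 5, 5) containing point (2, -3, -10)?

The plane through P with normal n = (a, b, c) satisfies n·(r - P) = 0,
i.e. ax + by + cz = a·x₀ + b·y₀ + c·z₀.
d = 3·2 + 5·(-3) + 5·(-10)
  = 6 - 15 - 50
  = -59
Equation: 3x + 5y + 5z = -59

3x + 5y + 5z = -59


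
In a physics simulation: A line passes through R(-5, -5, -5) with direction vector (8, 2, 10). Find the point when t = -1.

P(t) = R + t·d
  = (-5 + 8·(-1), -5 + 2·(-1), -5 + 10·(-1))
  = (-5 - 8, -5 - 2, -5 - 10)
  = (-13, -7, -15)

(-13, -7, -15)


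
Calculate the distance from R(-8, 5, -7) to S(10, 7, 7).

d = √[(x₂-x₁)² + (y₂-y₁)² + (z₂-z₁)²]
  = √[18² + 2² + 14²]
  = √[324 + 4 + 196]
  = √524
  ≈ 22.89

22.89


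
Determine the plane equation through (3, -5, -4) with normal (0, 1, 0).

The plane through P with normal n = (a, b, c) satisfies n·(r - P) = 0,
i.e. ax + by + cz = a·x₀ + b·y₀ + c·z₀.
d = 0·3 + 1·(-5) + 0·(-4)
  = 0 - 5 + 0
  = -5
Equation: y = -5

y = -5


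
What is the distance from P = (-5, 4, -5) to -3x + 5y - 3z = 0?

distance = |a·x₀ + b·y₀ + c·z₀ - d| / √(a² + b² + c²)
  = |(-3)·(-5) + 5·4 + (-3)·(-5) - 0| / √((-3)² + 5² + (-3)²)
  = |15 + 20 + 15 + 0| / √(9 + 25 + 9)
  = |50| / √43
  = 50 / 6.557
  ≈ 7.625

7.625


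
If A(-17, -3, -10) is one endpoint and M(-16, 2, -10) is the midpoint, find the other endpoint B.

B = 2M - A
  = (2·(-16) - (-17), 2·2 - (-3), 2·(-10) - (-10))
  = (-32 + 17, 4 + 3, -20 + 10)
  = (-15, 7, -10)

(-15, 7, -10)


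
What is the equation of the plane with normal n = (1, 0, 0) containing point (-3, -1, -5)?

The plane through P with normal n = (a, b, c) satisfies n·(r - P) = 0,
i.e. ax + by + cz = a·x₀ + b·y₀ + c·z₀.
d = 1·(-3) + 0·(-1) + 0·(-5)
  = -3 + 0 + 0
  = -3
Equation: x = -3

x = -3


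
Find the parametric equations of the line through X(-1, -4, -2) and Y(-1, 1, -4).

Direction vector d = Y - X = (-1 + 1, 1 + 4, -4 + 2) = (0, 5, -2)
Parametric form r = X + t·d:
x = -1, y = -4 + 5t, z = -2 - 2t

x = -1, y = -4 + 5t, z = -2 - 2t


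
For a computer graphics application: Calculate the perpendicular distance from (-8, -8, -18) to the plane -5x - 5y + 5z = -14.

distance = |a·x₀ + b·y₀ + c·z₀ - d| / √(a² + b² + c²)
  = |(-5)·(-8) + (-5)·(-8) + 5·(-18) - (-14)| / √((-5)² + (-5)² + 5²)
  = |40 + 40 - 90 + 14| / √(25 + 25 + 25)
  = |4| / √75
  = 4 / 8.66
  ≈ 0.4619

0.4619


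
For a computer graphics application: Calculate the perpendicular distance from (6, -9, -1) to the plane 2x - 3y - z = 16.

distance = |a·x₀ + b·y₀ + c·z₀ - d| / √(a² + b² + c²)
  = |2·6 + (-3)·(-9) + (-1)·(-1) - 16| / √(2² + (-3)² + (-1)²)
  = |12 + 27 + 1 - 16| / √(4 + 9 + 1)
  = |24| / √14
  = 24 / 3.742
  ≈ 6.414

6.414


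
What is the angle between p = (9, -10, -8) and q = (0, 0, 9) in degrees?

p·q = 9·0 + (-10)·0 + (-8)·9 = 0 + 0 - 72 = -72
|p| = √(9² + (-10)² + (-8)²) = √245 ≈ 15.65
|q| = √(0² + 0² + 9²) = √81 ≈ 9
cos θ = (p·q)/(|p||q|) = -72/(15.65·9) ≈ -0.5111
θ = arccos(-0.5111) ≈ 120.7°

120.7°


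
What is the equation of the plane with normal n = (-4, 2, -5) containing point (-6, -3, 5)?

The plane through P with normal n = (a, b, c) satisfies n·(r - P) = 0,
i.e. ax + by + cz = a·x₀ + b·y₀ + c·z₀.
d = (-4)·(-6) + 2·(-3) + (-5)·5
  = 24 - 6 - 25
  = -7
Equation: -4x + 2y - 5z = -7

-4x + 2y - 5z = -7


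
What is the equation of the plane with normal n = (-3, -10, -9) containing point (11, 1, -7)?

The plane through P with normal n = (a, b, c) satisfies n·(r - P) = 0,
i.e. ax + by + cz = a·x₀ + b·y₀ + c·z₀.
d = (-3)·11 + (-10)·1 + (-9)·(-7)
  = -33 - 10 + 63
  = 20
Equation: -3x - 10y - 9z = 20

-3x - 10y - 9z = 20


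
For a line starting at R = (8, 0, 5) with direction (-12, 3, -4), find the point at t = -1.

P(t) = R + t·d
  = (8 + (-12)·(-1), 0 + 3·(-1), 5 + (-4)·(-1))
  = (8 + 12, 0 - 3, 5 + 4)
  = (20, -3, 9)

(20, -3, 9)


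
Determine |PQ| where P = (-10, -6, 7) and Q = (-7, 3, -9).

d = √[(x₂-x₁)² + (y₂-y₁)² + (z₂-z₁)²]
  = √[3² + 9² + (-16)²]
  = √[9 + 81 + 256]
  = √346
  ≈ 18.6

18.6


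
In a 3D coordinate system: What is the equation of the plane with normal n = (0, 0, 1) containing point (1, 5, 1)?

The plane through P with normal n = (a, b, c) satisfies n·(r - P) = 0,
i.e. ax + by + cz = a·x₀ + b·y₀ + c·z₀.
d = 0·1 + 0·5 + 1·1
  = 0 + 0 + 1
  = 1
Equation: z = 1

z = 1


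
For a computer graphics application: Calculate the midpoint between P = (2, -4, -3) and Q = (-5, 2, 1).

M = ((x₁+x₂)/2, (y₁+y₂)/2, (z₁+z₂)/2)
  = ((2 - 5)/2, (-4 + 2)/2, (-3 + 1)/2)
  = (-3/2, -2/2, -2/2)
  = (-1.5, -1, -1)

(-1.5, -1, -1)


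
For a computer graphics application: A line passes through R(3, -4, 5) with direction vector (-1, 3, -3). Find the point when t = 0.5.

P(t) = R + t·d
  = (3 + (-1)·0.5, -4 + 3·0.5, 5 + (-3)·0.5)
  = (3 - 0.5, -4 + 1.5, 5 - 1.5)
  = (2.5, -2.5, 3.5)

(2.5, -2.5, 3.5)


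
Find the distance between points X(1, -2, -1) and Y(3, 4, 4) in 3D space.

d = √[(x₂-x₁)² + (y₂-y₁)² + (z₂-z₁)²]
  = √[2² + 6² + 5²]
  = √[4 + 36 + 25]
  = √65
  ≈ 8.062

8.062


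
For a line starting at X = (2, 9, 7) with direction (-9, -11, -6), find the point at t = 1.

P(t) = X + t·d
  = (2 + (-9)·1, 9 + (-11)·1, 7 + (-6)·1)
  = (2 - 9, 9 - 11, 7 - 6)
  = (-7, -2, 1)

(-7, -2, 1)


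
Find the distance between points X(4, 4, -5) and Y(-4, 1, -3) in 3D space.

d = √[(x₂-x₁)² + (y₂-y₁)² + (z₂-z₁)²]
  = √[(-8)² + (-3)² + 2²]
  = √[64 + 9 + 4]
  = √77
  ≈ 8.775

8.775


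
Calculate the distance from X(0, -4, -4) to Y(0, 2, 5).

d = √[(x₂-x₁)² + (y₂-y₁)² + (z₂-z₁)²]
  = √[0² + 6² + 9²]
  = √[0 + 36 + 81]
  = √117
  ≈ 10.82

10.82


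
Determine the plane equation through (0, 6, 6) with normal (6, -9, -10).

The plane through P with normal n = (a, b, c) satisfies n·(r - P) = 0,
i.e. ax + by + cz = a·x₀ + b·y₀ + c·z₀.
d = 6·0 + (-9)·6 + (-10)·6
  = 0 - 54 - 60
  = -114
Equation: 6x - 9y - 10z = -114

6x - 9y - 10z = -114


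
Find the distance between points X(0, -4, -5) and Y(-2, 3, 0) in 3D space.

d = √[(x₂-x₁)² + (y₂-y₁)² + (z₂-z₁)²]
  = √[(-2)² + 7² + 5²]
  = √[4 + 49 + 25]
  = √78
  ≈ 8.832

8.832


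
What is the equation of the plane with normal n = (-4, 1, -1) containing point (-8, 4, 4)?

The plane through P with normal n = (a, b, c) satisfies n·(r - P) = 0,
i.e. ax + by + cz = a·x₀ + b·y₀ + c·z₀.
d = (-4)·(-8) + 1·4 + (-1)·4
  = 32 + 4 - 4
  = 32
Equation: -4x + y - z = 32

-4x + y - z = 32


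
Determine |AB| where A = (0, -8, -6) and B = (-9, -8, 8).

d = √[(x₂-x₁)² + (y₂-y₁)² + (z₂-z₁)²]
  = √[(-9)² + 0² + 14²]
  = √[81 + 0 + 196]
  = √277
  ≈ 16.64

16.64


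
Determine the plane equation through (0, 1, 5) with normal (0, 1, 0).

The plane through P with normal n = (a, b, c) satisfies n·(r - P) = 0,
i.e. ax + by + cz = a·x₀ + b·y₀ + c·z₀.
d = 0·0 + 1·1 + 0·5
  = 0 + 1 + 0
  = 1
Equation: y = 1

y = 1


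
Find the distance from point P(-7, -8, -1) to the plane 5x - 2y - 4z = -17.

distance = |a·x₀ + b·y₀ + c·z₀ - d| / √(a² + b² + c²)
  = |5·(-7) + (-2)·(-8) + (-4)·(-1) - (-17)| / √(5² + (-2)² + (-4)²)
  = |-35 + 16 + 4 + 17| / √(25 + 4 + 16)
  = |2| / √45
  = 2 / 6.708
  ≈ 0.2981

0.2981


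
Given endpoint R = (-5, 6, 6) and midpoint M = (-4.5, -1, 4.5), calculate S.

S = 2M - R
  = (2·(-4.5) - (-5), 2·(-1) - 6, 2·4.5 - 6)
  = (-9 + 5, -2 - 6, 9 - 6)
  = (-4, -8, 3)

(-4, -8, 3)


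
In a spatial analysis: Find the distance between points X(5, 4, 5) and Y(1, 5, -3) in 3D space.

d = √[(x₂-x₁)² + (y₂-y₁)² + (z₂-z₁)²]
  = √[(-4)² + 1² + (-8)²]
  = √[16 + 1 + 64]
  = √81
  ≈ 9

9


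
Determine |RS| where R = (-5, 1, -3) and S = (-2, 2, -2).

d = √[(x₂-x₁)² + (y₂-y₁)² + (z₂-z₁)²]
  = √[3² + 1² + 1²]
  = √[9 + 1 + 1]
  = √11
  ≈ 3.317

3.317


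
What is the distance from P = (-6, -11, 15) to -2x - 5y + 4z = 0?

distance = |a·x₀ + b·y₀ + c·z₀ - d| / √(a² + b² + c²)
  = |(-2)·(-6) + (-5)·(-11) + 4·15 - 0| / √((-2)² + (-5)² + 4²)
  = |12 + 55 + 60 + 0| / √(4 + 25 + 16)
  = |127| / √45
  = 127 / 6.708
  ≈ 18.93

18.93


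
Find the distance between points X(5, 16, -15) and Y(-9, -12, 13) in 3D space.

d = √[(x₂-x₁)² + (y₂-y₁)² + (z₂-z₁)²]
  = √[(-14)² + (-28)² + 28²]
  = √[196 + 784 + 784]
  = √1764
  ≈ 42

42


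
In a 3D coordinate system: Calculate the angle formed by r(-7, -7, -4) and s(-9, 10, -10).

r·s = (-7)·(-9) + (-7)·10 + (-4)·(-10) = 63 - 70 + 40 = 33
|r| = √((-7)² + (-7)² + (-4)²) = √114 ≈ 10.68
|s| = √((-9)² + 10² + (-10)²) = √281 ≈ 16.76
cos θ = (r·s)/(|r||s|) = 33/(10.68·16.76) ≈ 0.1844
θ = arccos(0.1844) ≈ 79.38°

79.38°


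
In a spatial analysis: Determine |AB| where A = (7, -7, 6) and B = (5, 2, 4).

d = √[(x₂-x₁)² + (y₂-y₁)² + (z₂-z₁)²]
  = √[(-2)² + 9² + (-2)²]
  = √[4 + 81 + 4]
  = √89
  ≈ 9.434

9.434


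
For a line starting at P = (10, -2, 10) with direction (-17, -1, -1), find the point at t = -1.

P(t) = P + t·d
  = (10 + (-17)·(-1), -2 + (-1)·(-1), 10 + (-1)·(-1))
  = (10 + 17, -2 + 1, 10 + 1)
  = (27, -1, 11)

(27, -1, 11)


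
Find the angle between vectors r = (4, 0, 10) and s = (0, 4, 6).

r·s = 4·0 + 0·4 + 10·6 = 0 + 0 + 60 = 60
|r| = √(4² + 0² + 10²) = √116 ≈ 10.77
|s| = √(0² + 4² + 6²) = √52 ≈ 7.211
cos θ = (r·s)/(|r||s|) = 60/(10.77·7.211) ≈ 0.7725
θ = arccos(0.7725) ≈ 39.42°

39.42°


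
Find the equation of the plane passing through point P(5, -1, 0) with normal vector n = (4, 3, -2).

The plane through P with normal n = (a, b, c) satisfies n·(r - P) = 0,
i.e. ax + by + cz = a·x₀ + b·y₀ + c·z₀.
d = 4·5 + 3·(-1) + (-2)·0
  = 20 - 3 + 0
  = 17
Equation: 4x + 3y - 2z = 17

4x + 3y - 2z = 17


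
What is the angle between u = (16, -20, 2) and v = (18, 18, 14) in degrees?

u·v = 16·18 + (-20)·18 + 2·14 = 288 - 360 + 28 = -44
|u| = √(16² + (-20)² + 2²) = √660 ≈ 25.69
|v| = √(18² + 18² + 14²) = √844 ≈ 29.05
cos θ = (u·v)/(|u||v|) = -44/(25.69·29.05) ≈ -0.05895
θ = arccos(-0.05895) ≈ 93.38°

93.38°


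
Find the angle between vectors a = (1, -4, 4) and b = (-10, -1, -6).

a·b = 1·(-10) + (-4)·(-1) + 4·(-6) = -10 + 4 - 24 = -30
|a| = √(1² + (-4)² + 4²) = √33 ≈ 5.745
|b| = √((-10)² + (-1)² + (-6)²) = √137 ≈ 11.7
cos θ = (a·b)/(|a||b|) = -30/(5.745·11.7) ≈ -0.4462
θ = arccos(-0.4462) ≈ 116.5°

116.5°


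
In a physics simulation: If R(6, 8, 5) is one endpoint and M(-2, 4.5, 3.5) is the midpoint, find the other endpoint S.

S = 2M - R
  = (2·(-2) - 6, 2·4.5 - 8, 2·3.5 - 5)
  = (-4 - 6, 9 - 8, 7 - 5)
  = (-10, 1, 2)

(-10, 1, 2)


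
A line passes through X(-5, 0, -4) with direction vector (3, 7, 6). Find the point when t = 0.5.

P(t) = X + t·d
  = (-5 + 3·0.5, 0 + 7·0.5, -4 + 6·0.5)
  = (-5 + 1.5, 0 + 3.5, -4 + 3)
  = (-3.5, 3.5, -1)

(-3.5, 3.5, -1)


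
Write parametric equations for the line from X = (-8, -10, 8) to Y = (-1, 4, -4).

Direction vector d = Y - X = (-1 + 8, 4 + 10, -4 - 8) = (7, 14, -12)
Parametric form r = X + t·d:
x = -8 + 7t, y = -10 + 14t, z = 8 - 12t

x = -8 + 7t, y = -10 + 14t, z = 8 - 12t


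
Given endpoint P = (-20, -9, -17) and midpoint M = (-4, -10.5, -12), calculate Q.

Q = 2M - P
  = (2·(-4) - (-20), 2·(-10.5) - (-9), 2·(-12) - (-17))
  = (-8 + 20, -21 + 9, -24 + 17)
  = (12, -12, -7)

(12, -12, -7)


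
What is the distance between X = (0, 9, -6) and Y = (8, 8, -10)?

d = √[(x₂-x₁)² + (y₂-y₁)² + (z₂-z₁)²]
  = √[8² + (-1)² + (-4)²]
  = √[64 + 1 + 16]
  = √81
  ≈ 9

9


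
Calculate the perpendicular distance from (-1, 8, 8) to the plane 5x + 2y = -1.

distance = |a·x₀ + b·y₀ + c·z₀ - d| / √(a² + b² + c²)
  = |5·(-1) + 2·8 + 0·8 - (-1)| / √(5² + 2² + 0²)
  = |-5 + 16 + 0 + 1| / √(25 + 4 + 0)
  = |12| / √29
  = 12 / 5.385
  ≈ 2.228

2.228


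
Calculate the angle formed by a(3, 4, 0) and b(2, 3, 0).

a·b = 3·2 + 4·3 + 0·0 = 6 + 12 + 0 = 18
|a| = √(3² + 4² + 0²) = √25 ≈ 5
|b| = √(2² + 3² + 0²) = √13 ≈ 3.606
cos θ = (a·b)/(|a||b|) = 18/(5·3.606) ≈ 0.9985
θ = arccos(0.9985) ≈ 3.18°

3.18°


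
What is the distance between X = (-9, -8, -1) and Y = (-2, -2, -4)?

d = √[(x₂-x₁)² + (y₂-y₁)² + (z₂-z₁)²]
  = √[7² + 6² + (-3)²]
  = √[49 + 36 + 9]
  = √94
  ≈ 9.695

9.695


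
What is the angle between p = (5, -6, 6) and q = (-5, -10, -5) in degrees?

p·q = 5·(-5) + (-6)·(-10) + 6·(-5) = -25 + 60 - 30 = 5
|p| = √(5² + (-6)² + 6²) = √97 ≈ 9.849
|q| = √((-5)² + (-10)² + (-5)²) = √150 ≈ 12.25
cos θ = (p·q)/(|p||q|) = 5/(9.849·12.25) ≈ 0.04145
θ = arccos(0.04145) ≈ 87.62°

87.62°


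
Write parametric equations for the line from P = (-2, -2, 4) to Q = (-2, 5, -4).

Direction vector d = Q - P = (-2 + 2, 5 + 2, -4 - 4) = (0, 7, -8)
Parametric form r = P + t·d:
x = -2, y = -2 + 7t, z = 4 - 8t

x = -2, y = -2 + 7t, z = 4 - 8t


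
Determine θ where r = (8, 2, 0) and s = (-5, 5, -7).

r·s = 8·(-5) + 2·5 + 0·(-7) = -40 + 10 + 0 = -30
|r| = √(8² + 2² + 0²) = √68 ≈ 8.246
|s| = √((-5)² + 5² + (-7)²) = √99 ≈ 9.95
cos θ = (r·s)/(|r||s|) = -30/(8.246·9.95) ≈ -0.3656
θ = arccos(-0.3656) ≈ 111.4°

111.4°


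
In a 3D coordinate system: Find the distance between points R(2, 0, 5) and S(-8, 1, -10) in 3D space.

d = √[(x₂-x₁)² + (y₂-y₁)² + (z₂-z₁)²]
  = √[(-10)² + 1² + (-15)²]
  = √[100 + 1 + 225]
  = √326
  ≈ 18.06

18.06


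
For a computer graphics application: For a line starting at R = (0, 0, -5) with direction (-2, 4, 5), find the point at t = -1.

P(t) = R + t·d
  = (0 + (-2)·(-1), 0 + 4·(-1), -5 + 5·(-1))
  = (0 + 2, 0 - 4, -5 - 5)
  = (2, -4, -10)

(2, -4, -10)


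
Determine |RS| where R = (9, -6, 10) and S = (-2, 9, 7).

d = √[(x₂-x₁)² + (y₂-y₁)² + (z₂-z₁)²]
  = √[(-11)² + 15² + (-3)²]
  = √[121 + 225 + 9]
  = √355
  ≈ 18.84

18.84


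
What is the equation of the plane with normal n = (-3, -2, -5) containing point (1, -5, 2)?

The plane through P with normal n = (a, b, c) satisfies n·(r - P) = 0,
i.e. ax + by + cz = a·x₀ + b·y₀ + c·z₀.
d = (-3)·1 + (-2)·(-5) + (-5)·2
  = -3 + 10 - 10
  = -3
Equation: -3x - 2y - 5z = -3

-3x - 2y - 5z = -3


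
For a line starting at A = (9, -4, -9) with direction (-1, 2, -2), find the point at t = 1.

P(t) = A + t·d
  = (9 + (-1)·1, -4 + 2·1, -9 + (-2)·1)
  = (9 - 1, -4 + 2, -9 - 2)
  = (8, -2, -11)

(8, -2, -11)


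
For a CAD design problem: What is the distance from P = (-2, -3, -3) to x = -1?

distance = |a·x₀ + b·y₀ + c·z₀ - d| / √(a² + b² + c²)
  = |1·(-2) + 0·(-3) + 0·(-3) - (-1)| / √(1² + 0² + 0²)
  = |-2 + 0 + 0 + 1| / √(1 + 0 + 0)
  = |-1| / √1
  = 1 / 1
  ≈ 1

1


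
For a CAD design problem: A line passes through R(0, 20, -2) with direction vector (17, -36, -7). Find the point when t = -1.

P(t) = R + t·d
  = (0 + 17·(-1), 20 + (-36)·(-1), -2 + (-7)·(-1))
  = (0 - 17, 20 + 36, -2 + 7)
  = (-17, 56, 5)

(-17, 56, 5)


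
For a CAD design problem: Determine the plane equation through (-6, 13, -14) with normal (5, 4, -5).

The plane through P with normal n = (a, b, c) satisfies n·(r - P) = 0,
i.e. ax + by + cz = a·x₀ + b·y₀ + c·z₀.
d = 5·(-6) + 4·13 + (-5)·(-14)
  = -30 + 52 + 70
  = 92
Equation: 5x + 4y - 5z = 92

5x + 4y - 5z = 92


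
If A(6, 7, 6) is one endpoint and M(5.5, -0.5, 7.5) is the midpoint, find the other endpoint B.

B = 2M - A
  = (2·5.5 - 6, 2·(-0.5) - 7, 2·7.5 - 6)
  = (11 - 6, -1 - 7, 15 - 6)
  = (5, -8, 9)

(5, -8, 9)


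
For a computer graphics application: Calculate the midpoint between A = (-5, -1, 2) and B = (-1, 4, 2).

M = ((x₁+x₂)/2, (y₁+y₂)/2, (z₁+z₂)/2)
  = ((-5 - 1)/2, (-1 + 4)/2, (2 + 2)/2)
  = (-6/2, 3/2, 4/2)
  = (-3, 1.5, 2)

(-3, 1.5, 2)


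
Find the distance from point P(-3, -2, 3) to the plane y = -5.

distance = |a·x₀ + b·y₀ + c·z₀ - d| / √(a² + b² + c²)
  = |0·(-3) + 1·(-2) + 0·3 - (-5)| / √(0² + 1² + 0²)
  = |0 - 2 + 0 + 5| / √(0 + 1 + 0)
  = |3| / √1
  = 3 / 1
  ≈ 3

3


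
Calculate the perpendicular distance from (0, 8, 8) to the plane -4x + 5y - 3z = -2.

distance = |a·x₀ + b·y₀ + c·z₀ - d| / √(a² + b² + c²)
  = |(-4)·0 + 5·8 + (-3)·8 - (-2)| / √((-4)² + 5² + (-3)²)
  = |0 + 40 - 24 + 2| / √(16 + 25 + 9)
  = |18| / √50
  = 18 / 7.071
  ≈ 2.546

2.546


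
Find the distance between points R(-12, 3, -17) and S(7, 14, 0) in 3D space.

d = √[(x₂-x₁)² + (y₂-y₁)² + (z₂-z₁)²]
  = √[19² + 11² + 17²]
  = √[361 + 121 + 289]
  = √771
  ≈ 27.77

27.77


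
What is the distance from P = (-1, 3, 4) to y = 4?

distance = |a·x₀ + b·y₀ + c·z₀ - d| / √(a² + b² + c²)
  = |0·(-1) + 1·3 + 0·4 - 4| / √(0² + 1² + 0²)
  = |0 + 3 + 0 - 4| / √(0 + 1 + 0)
  = |-1| / √1
  = 1 / 1
  ≈ 1

1


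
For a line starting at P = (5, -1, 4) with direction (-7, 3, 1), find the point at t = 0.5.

P(t) = P + t·d
  = (5 + (-7)·0.5, -1 + 3·0.5, 4 + 1·0.5)
  = (5 - 3.5, -1 + 1.5, 4 + 0.5)
  = (1.5, 0.5, 4.5)

(1.5, 0.5, 4.5)


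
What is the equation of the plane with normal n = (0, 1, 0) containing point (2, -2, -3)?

The plane through P with normal n = (a, b, c) satisfies n·(r - P) = 0,
i.e. ax + by + cz = a·x₀ + b·y₀ + c·z₀.
d = 0·2 + 1·(-2) + 0·(-3)
  = 0 - 2 + 0
  = -2
Equation: y = -2

y = -2


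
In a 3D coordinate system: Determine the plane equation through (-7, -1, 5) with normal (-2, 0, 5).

The plane through P with normal n = (a, b, c) satisfies n·(r - P) = 0,
i.e. ax + by + cz = a·x₀ + b·y₀ + c·z₀.
d = (-2)·(-7) + 0·(-1) + 5·5
  = 14 + 0 + 25
  = 39
Equation: -2x + 5z = 39

-2x + 5z = 39


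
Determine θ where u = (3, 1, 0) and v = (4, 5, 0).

u·v = 3·4 + 1·5 + 0·0 = 12 + 5 + 0 = 17
|u| = √(3² + 1² + 0²) = √10 ≈ 3.162
|v| = √(4² + 5² + 0²) = √41 ≈ 6.403
cos θ = (u·v)/(|u||v|) = 17/(3.162·6.403) ≈ 0.8396
θ = arccos(0.8396) ≈ 32.91°

32.91°


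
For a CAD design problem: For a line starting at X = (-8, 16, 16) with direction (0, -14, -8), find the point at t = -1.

P(t) = X + t·d
  = (-8 + 0·(-1), 16 + (-14)·(-1), 16 + (-8)·(-1))
  = (-8 + 0, 16 + 14, 16 + 8)
  = (-8, 30, 24)

(-8, 30, 24)


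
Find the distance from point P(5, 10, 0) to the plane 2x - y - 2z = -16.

distance = |a·x₀ + b·y₀ + c·z₀ - d| / √(a² + b² + c²)
  = |2·5 + (-1)·10 + (-2)·0 - (-16)| / √(2² + (-1)² + (-2)²)
  = |10 - 10 + 0 + 16| / √(4 + 1 + 4)
  = |16| / √9
  = 16 / 3
  ≈ 5.333

5.333


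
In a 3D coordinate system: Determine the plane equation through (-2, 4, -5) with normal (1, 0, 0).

The plane through P with normal n = (a, b, c) satisfies n·(r - P) = 0,
i.e. ax + by + cz = a·x₀ + b·y₀ + c·z₀.
d = 1·(-2) + 0·4 + 0·(-5)
  = -2 + 0 + 0
  = -2
Equation: x = -2

x = -2


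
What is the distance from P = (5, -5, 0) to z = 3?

distance = |a·x₀ + b·y₀ + c·z₀ - d| / √(a² + b² + c²)
  = |0·5 + 0·(-5) + 1·0 - 3| / √(0² + 0² + 1²)
  = |0 + 0 + 0 - 3| / √(0 + 0 + 1)
  = |-3| / √1
  = 3 / 1
  ≈ 3

3


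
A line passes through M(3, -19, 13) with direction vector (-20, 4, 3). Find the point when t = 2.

P(t) = M + t·d
  = (3 + (-20)·2, -19 + 4·2, 13 + 3·2)
  = (3 - 40, -19 + 8, 13 + 6)
  = (-37, -11, 19)

(-37, -11, 19)


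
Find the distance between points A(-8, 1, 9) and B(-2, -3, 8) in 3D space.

d = √[(x₂-x₁)² + (y₂-y₁)² + (z₂-z₁)²]
  = √[6² + (-4)² + (-1)²]
  = √[36 + 16 + 1]
  = √53
  ≈ 7.28

7.28


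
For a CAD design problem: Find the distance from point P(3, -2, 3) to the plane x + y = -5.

distance = |a·x₀ + b·y₀ + c·z₀ - d| / √(a² + b² + c²)
  = |1·3 + 1·(-2) + 0·3 - (-5)| / √(1² + 1² + 0²)
  = |3 - 2 + 0 + 5| / √(1 + 1 + 0)
  = |6| / √2
  = 6 / 1.414
  ≈ 4.243

4.243


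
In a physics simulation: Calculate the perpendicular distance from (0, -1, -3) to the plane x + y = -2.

distance = |a·x₀ + b·y₀ + c·z₀ - d| / √(a² + b² + c²)
  = |1·0 + 1·(-1) + 0·(-3) - (-2)| / √(1² + 1² + 0²)
  = |0 - 1 + 0 + 2| / √(1 + 1 + 0)
  = |1| / √2
  = 1 / 1.414
  ≈ 0.7071

0.7071


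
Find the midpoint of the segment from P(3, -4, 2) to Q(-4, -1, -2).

M = ((x₁+x₂)/2, (y₁+y₂)/2, (z₁+z₂)/2)
  = ((3 - 4)/2, (-4 - 1)/2, (2 - 2)/2)
  = (-1/2, -5/2, 0/2)
  = (-0.5, -2.5, 0)

(-0.5, -2.5, 0)


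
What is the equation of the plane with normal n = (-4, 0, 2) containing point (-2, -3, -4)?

The plane through P with normal n = (a, b, c) satisfies n·(r - P) = 0,
i.e. ax + by + cz = a·x₀ + b·y₀ + c·z₀.
d = (-4)·(-2) + 0·(-3) + 2·(-4)
  = 8 + 0 - 8
  = 0
Equation: -4x + 2z = 0

-4x + 2z = 0


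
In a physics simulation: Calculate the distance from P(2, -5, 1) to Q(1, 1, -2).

d = √[(x₂-x₁)² + (y₂-y₁)² + (z₂-z₁)²]
  = √[(-1)² + 6² + (-3)²]
  = √[1 + 36 + 9]
  = √46
  ≈ 6.782

6.782
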